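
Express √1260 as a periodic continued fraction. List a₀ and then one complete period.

[35; 2, 70]

a₀ = ⌊√1260⌋ = 35.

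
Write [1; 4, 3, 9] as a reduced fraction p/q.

149/121

Fold from the inside: start with 9/1.
  3 + 1/9 = 28/9
  4 + 9/28 = 121/28
  1 + 28/121 = 149/121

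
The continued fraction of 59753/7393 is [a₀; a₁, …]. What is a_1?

12

59753 = 8·7393 + 609   →  a_0 = 8
7393 = 12·609 + 85   →  a_1 = 12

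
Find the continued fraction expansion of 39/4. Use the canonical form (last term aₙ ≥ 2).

[9; 1, 3]

39 = 9×4 + 3
4 = 1×3 + 1
3 = 3×1 + 0  (stop)
So 39/4 = [9; 1, 3].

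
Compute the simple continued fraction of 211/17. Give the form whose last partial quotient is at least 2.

211 = 12*17 + 7
17 = 2*7 + 3
7 = 2*3 + 1
3 = 3*1 + 0  (stop)
So 211/17 = [12; 2, 2, 3].

[12; 2, 2, 3]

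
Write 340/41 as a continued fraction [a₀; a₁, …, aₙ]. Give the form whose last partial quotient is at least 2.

340 = 8*41 + 12
41 = 3*12 + 5
12 = 2*5 + 2
5 = 2*2 + 1
2 = 2*1 + 0  (stop)
So 340/41 = [8; 3, 2, 2, 2].

[8; 3, 2, 2, 2]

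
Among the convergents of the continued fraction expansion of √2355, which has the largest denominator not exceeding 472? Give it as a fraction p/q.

21401/441

√2355 = [48; 1, 1, 8, 3, 8, 1, 1, 96, …] (period length 8).
Convergents:
  p_0/q_0 = 48/1
  p_1/q_1 = 49/1
  p_2/q_2 = 97/2
  p_3/q_3 = 825/17
  p_4/q_4 = 2572/53
  p_5/q_5 = 21401/441
  p_6/q_6 = 23973/494
q_5 = 441 ≤ 472 < 494 = q_6, so the answer is 21401/441.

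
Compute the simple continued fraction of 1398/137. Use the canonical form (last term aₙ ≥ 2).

1398 = 10*137 + 28
137 = 4*28 + 25
28 = 1*25 + 3
25 = 8*3 + 1
3 = 3*1 + 0  (stop)
So 1398/137 = [10; 4, 1, 8, 3].

[10; 4, 1, 8, 3]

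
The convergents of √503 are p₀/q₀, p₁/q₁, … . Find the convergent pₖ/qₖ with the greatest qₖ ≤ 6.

112/5

√503 = [22; 2, 2, 1, 21, 1, 2, 2, 44, …] (period length 8).
Convergents:
  p_0/q_0 = 22/1
  p_1/q_1 = 45/2
  p_2/q_2 = 112/5
  p_3/q_3 = 157/7
q_2 = 5 ≤ 6 < 7 = q_3, so the answer is 112/5.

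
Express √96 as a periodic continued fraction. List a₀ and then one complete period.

[9; 1, 3, 1, 18]

a₀ = ⌊√96⌋ = 9.
With m₀=0, d₀=1 and mₖ₊₁ = dₖaₖ − mₖ, dₖ₊₁ = (n − mₖ₊₁²)/dₖ, aₖ₊₁ = ⌊(a₀+mₖ₊₁)/dₖ₊₁⌋:
  k=1: m=9, d=15, a=1
  k=2: m=6, d=4, a=3
  k=3: m=6, d=15, a=1
  k=4: m=9, d=1, a=18
d=1 and a=2a₀=18 at k=4, so the next step gives (m, d) = (9, 15) again — its k=1 value — and the period has length 4.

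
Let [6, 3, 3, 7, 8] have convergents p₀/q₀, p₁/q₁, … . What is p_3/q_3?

460/73

Using pₖ = aₖpₖ₋₁ + pₖ₋₂, qₖ = aₖqₖ₋₁ + qₖ₋₂ (with p₋₁=1, p₋₂=0, q₋₁=0, q₋₂=1):
  k=0: a=6, p=6, q=1
  k=1: a=3, p=19, q=3
  k=2: a=3, p=63, q=10
  k=3: a=7, p=460, q=73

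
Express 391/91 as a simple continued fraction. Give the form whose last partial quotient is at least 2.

[4; 3, 2, 1, 2, 3]

391 = 4*91 + 27
91 = 3*27 + 10
27 = 2*10 + 7
10 = 1*7 + 3
7 = 2*3 + 1
3 = 3*1 + 0  (stop)
So 391/91 = [4; 3, 2, 1, 2, 3].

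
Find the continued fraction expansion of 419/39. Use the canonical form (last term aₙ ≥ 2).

419 = 10×39 + 29
39 = 1×29 + 10
29 = 2×10 + 9
10 = 1×9 + 1
9 = 9×1 + 0  (stop)
So 419/39 = [10; 1, 2, 1, 9].

[10; 1, 2, 1, 9]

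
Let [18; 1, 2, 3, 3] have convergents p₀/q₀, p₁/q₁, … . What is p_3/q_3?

Using pₖ = aₖpₖ₋₁ + pₖ₋₂, qₖ = aₖqₖ₋₁ + qₖ₋₂ (with p₋₁=1, p₋₂=0, q₋₁=0, q₋₂=1):
  k=0: a=18, p=18, q=1
  k=1: a=1, p=19, q=1
  k=2: a=2, p=56, q=3
  k=3: a=3, p=187, q=10

187/10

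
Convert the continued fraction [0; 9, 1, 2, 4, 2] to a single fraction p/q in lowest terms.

29/281

Fold from the inside: start with 2/1.
  4 + 1/2 = 9/2
  2 + 2/9 = 20/9
  1 + 9/20 = 29/20
  9 + 20/29 = 281/29
  0 + 29/281 = 29/281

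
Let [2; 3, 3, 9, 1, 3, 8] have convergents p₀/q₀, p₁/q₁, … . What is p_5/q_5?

925/402

Using pₖ = aₖpₖ₋₁ + pₖ₋₂, qₖ = aₖqₖ₋₁ + qₖ₋₂ (with p₋₁=1, p₋₂=0, q₋₁=0, q₋₂=1):
  k=0: a=2, p=2, q=1
  k=1: a=3, p=7, q=3
  k=2: a=3, p=23, q=10
  k=3: a=9, p=214, q=93
  k=4: a=1, p=237, q=103
  k=5: a=3, p=925, q=402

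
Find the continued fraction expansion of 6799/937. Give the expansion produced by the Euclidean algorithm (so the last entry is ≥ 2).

[7; 3, 1, 9, 2, 3, 3]

6799 = 7·937 + 240
937 = 3·240 + 217
240 = 1·217 + 23
217 = 9·23 + 10
23 = 2·10 + 3
10 = 3·3 + 1
3 = 3·1 + 0  (stop)
So 6799/937 = [7; 3, 1, 9, 2, 3, 3].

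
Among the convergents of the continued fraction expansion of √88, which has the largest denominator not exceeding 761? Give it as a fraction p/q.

√88 = [9; 2, 1, 1, 1, 2, 18, …] (period length 6).
Convergents:
  p_0/q_0 = 9/1
  p_1/q_1 = 19/2
  p_2/q_2 = 28/3
  p_3/q_3 = 47/5
  p_4/q_4 = 75/8
  p_5/q_5 = 197/21
  p_6/q_6 = 3621/386
  p_7/q_7 = 7439/793
q_6 = 386 ≤ 761 < 793 = q_7, so the answer is 3621/386.

3621/386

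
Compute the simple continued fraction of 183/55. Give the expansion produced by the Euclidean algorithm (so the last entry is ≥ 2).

183 = 3·55 + 18
55 = 3·18 + 1
18 = 18·1 + 0  (stop)
So 183/55 = [3; 3, 18].

[3; 3, 18]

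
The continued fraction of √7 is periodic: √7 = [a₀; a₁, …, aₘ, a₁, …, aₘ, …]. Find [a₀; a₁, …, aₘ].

[2; 1, 1, 1, 4]

a₀ = ⌊√7⌋ = 2.
With m₀=0, d₀=1 and mₖ₊₁ = dₖaₖ − mₖ, dₖ₊₁ = (n − mₖ₊₁²)/dₖ, aₖ₊₁ = ⌊(a₀+mₖ₊₁)/dₖ₊₁⌋:
  k=1: m=2, d=3, a=1
  k=2: m=1, d=2, a=1
  k=3: m=1, d=3, a=1
  k=4: m=2, d=1, a=4
d=1 and a=2a₀=4 at k=4, so the next step gives (m, d) = (2, 3) again — its k=1 value — and the period has length 4.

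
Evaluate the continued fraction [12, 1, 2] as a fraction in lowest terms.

38/3

Fold from the inside: start with 2/1.
  1 + 1/2 = 3/2
  12 + 2/3 = 38/3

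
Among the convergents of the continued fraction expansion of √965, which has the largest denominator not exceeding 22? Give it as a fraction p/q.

497/16

√965 = [31; 15, 1, 1, 15, 62, …] (period length 5).
Convergents:
  p_0/q_0 = 31/1
  p_1/q_1 = 466/15
  p_2/q_2 = 497/16
  p_3/q_3 = 963/31
q_2 = 16 ≤ 22 < 31 = q_3, so the answer is 497/16.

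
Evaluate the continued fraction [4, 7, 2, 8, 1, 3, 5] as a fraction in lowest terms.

Fold from the inside: start with 5/1.
  3 + 1/5 = 16/5
  1 + 5/16 = 21/16
  8 + 16/21 = 184/21
  2 + 21/184 = 389/184
  7 + 184/389 = 2907/389
  4 + 389/2907 = 12017/2907

12017/2907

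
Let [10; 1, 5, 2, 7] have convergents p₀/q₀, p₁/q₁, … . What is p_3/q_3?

Using pₖ = aₖpₖ₋₁ + pₖ₋₂, qₖ = aₖqₖ₋₁ + qₖ₋₂ (with p₋₁=1, p₋₂=0, q₋₁=0, q₋₂=1):
  k=0: a=10, p=10, q=1
  k=1: a=1, p=11, q=1
  k=2: a=5, p=65, q=6
  k=3: a=2, p=141, q=13

141/13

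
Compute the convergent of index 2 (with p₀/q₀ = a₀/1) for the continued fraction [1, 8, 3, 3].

28/25

Using pₖ = aₖpₖ₋₁ + pₖ₋₂, qₖ = aₖqₖ₋₁ + qₖ₋₂ (with p₋₁=1, p₋₂=0, q₋₁=0, q₋₂=1):
  k=0: a=1, p=1, q=1
  k=1: a=8, p=9, q=8
  k=2: a=3, p=28, q=25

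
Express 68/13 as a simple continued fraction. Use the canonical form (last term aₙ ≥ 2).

68 = 5*13 + 3
13 = 4*3 + 1
3 = 3*1 + 0  (stop)
So 68/13 = [5; 4, 3].

[5; 4, 3]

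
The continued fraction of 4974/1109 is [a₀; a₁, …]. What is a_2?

16

4974 = 4·1109 + 538   →  a_0 = 4
1109 = 2·538 + 33   →  a_1 = 2
538 = 16·33 + 10   →  a_2 = 16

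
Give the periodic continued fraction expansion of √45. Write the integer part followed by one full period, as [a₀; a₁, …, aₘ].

[6; 1, 2, 2, 2, 1, 12]

a₀ = ⌊√45⌋ = 6.
With m₀=0, d₀=1 and mₖ₊₁ = dₖaₖ − mₖ, dₖ₊₁ = (n − mₖ₊₁²)/dₖ, aₖ₊₁ = ⌊(a₀+mₖ₊₁)/dₖ₊₁⌋:
  k=1: m=6, d=9, a=1
  k=2: m=3, d=4, a=2
  k=3: m=5, d=5, a=2
  k=4: m=5, d=4, a=2
  k=5: m=3, d=9, a=1
  k=6: m=6, d=1, a=12
d=1 and a=2a₀=12 at k=6, so the next step gives (m, d) = (6, 9) again — its k=1 value — and the period has length 6.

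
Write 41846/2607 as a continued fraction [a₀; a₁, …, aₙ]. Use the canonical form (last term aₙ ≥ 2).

[16; 19, 2, 5, 12]

41846 = 16·2607 + 134
2607 = 19·134 + 61
134 = 2·61 + 12
61 = 5·12 + 1
12 = 12·1 + 0  (stop)
So 41846/2607 = [16; 19, 2, 5, 12].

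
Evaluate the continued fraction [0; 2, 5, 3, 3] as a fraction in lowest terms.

Fold from the inside: start with 3/1.
  3 + 1/3 = 10/3
  5 + 3/10 = 53/10
  2 + 10/53 = 116/53
  0 + 53/116 = 53/116

53/116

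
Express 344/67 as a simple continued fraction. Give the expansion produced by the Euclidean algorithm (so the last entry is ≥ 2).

344 = 5·67 + 9
67 = 7·9 + 4
9 = 2·4 + 1
4 = 4·1 + 0  (stop)
So 344/67 = [5; 7, 2, 4].

[5; 7, 2, 4]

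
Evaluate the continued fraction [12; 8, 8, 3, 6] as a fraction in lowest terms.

Using pₖ = aₖpₖ₋₁ + pₖ₋₂ and qₖ = aₖqₖ₋₁ + qₖ₋₂:
  k=0: a=12, p=12, q=1
  k=1: a=8, p=97, q=8
  k=2: a=8, p=788, q=65
  k=3: a=3, p=2461, q=203
  k=4: a=6, p=15554, q=1283

15554/1283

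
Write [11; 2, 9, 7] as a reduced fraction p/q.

1549/135

Fold from the inside: start with 7/1.
  9 + 1/7 = 64/7
  2 + 7/64 = 135/64
  11 + 64/135 = 1549/135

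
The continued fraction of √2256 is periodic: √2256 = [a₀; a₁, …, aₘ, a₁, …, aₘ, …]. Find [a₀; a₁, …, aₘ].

[47; 2, 94]

a₀ = ⌊√2256⌋ = 47.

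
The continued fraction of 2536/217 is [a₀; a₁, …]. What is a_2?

2536 = 11·217 + 149   →  a_0 = 11
217 = 1·149 + 68   →  a_1 = 1
149 = 2·68 + 13   →  a_2 = 2

2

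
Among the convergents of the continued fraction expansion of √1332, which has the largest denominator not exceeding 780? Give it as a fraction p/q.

√1332 = [36; 2, 72, …] (period length 2).
Convergents:
  p_0/q_0 = 36/1
  p_1/q_1 = 73/2
  p_2/q_2 = 5292/145
  p_3/q_3 = 10657/292
  p_4/q_4 = 772596/21169
q_3 = 292 ≤ 780 < 21169 = q_4, so the answer is 10657/292.

10657/292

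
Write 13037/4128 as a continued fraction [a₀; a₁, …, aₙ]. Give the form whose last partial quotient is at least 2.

[3; 6, 3, 9, 7, 1, 2]

13037 = 3·4128 + 653
4128 = 6·653 + 210
653 = 3·210 + 23
210 = 9·23 + 3
23 = 7·3 + 2
3 = 1·2 + 1
2 = 2·1 + 0  (stop)
So 13037/4128 = [3; 6, 3, 9, 7, 1, 2].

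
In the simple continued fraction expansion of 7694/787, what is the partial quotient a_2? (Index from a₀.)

3

7694 = 9·787 + 611   →  a_0 = 9
787 = 1·611 + 176   →  a_1 = 1
611 = 3·176 + 83   →  a_2 = 3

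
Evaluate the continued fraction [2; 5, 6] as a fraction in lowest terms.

Fold from the inside: start with 6/1.
  5 + 1/6 = 31/6
  2 + 6/31 = 68/31

68/31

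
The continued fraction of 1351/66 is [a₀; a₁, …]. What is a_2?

1351 = 20·66 + 31   →  a_0 = 20
66 = 2·31 + 4   →  a_1 = 2
31 = 7·4 + 3   →  a_2 = 7

7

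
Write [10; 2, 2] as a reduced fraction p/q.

52/5

Using pₖ = aₖpₖ₋₁ + pₖ₋₂ and qₖ = aₖqₖ₋₁ + qₖ₋₂:
  k=0: a=10, p=10, q=1
  k=1: a=2, p=21, q=2
  k=2: a=2, p=52, q=5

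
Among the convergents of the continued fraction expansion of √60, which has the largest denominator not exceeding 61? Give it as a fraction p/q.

√60 = [7; 1, 2, 1, 14, …] (period length 4).
Convergents:
  p_0/q_0 = 7/1
  p_1/q_1 = 8/1
  p_2/q_2 = 23/3
  p_3/q_3 = 31/4
  p_4/q_4 = 457/59
  p_5/q_5 = 488/63
q_4 = 59 ≤ 61 < 63 = q_5, so the answer is 457/59.

457/59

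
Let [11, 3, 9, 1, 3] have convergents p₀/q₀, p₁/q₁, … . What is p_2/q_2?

Using pₖ = aₖpₖ₋₁ + pₖ₋₂, qₖ = aₖqₖ₋₁ + qₖ₋₂ (with p₋₁=1, p₋₂=0, q₋₁=0, q₋₂=1):
  k=0: a=11, p=11, q=1
  k=1: a=3, p=34, q=3
  k=2: a=9, p=317, q=28

317/28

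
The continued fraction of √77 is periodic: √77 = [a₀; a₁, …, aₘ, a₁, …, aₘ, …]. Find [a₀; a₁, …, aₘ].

a₀ = ⌊√77⌋ = 8.
With m₀=0, d₀=1 and mₖ₊₁ = dₖaₖ − mₖ, dₖ₊₁ = (n − mₖ₊₁²)/dₖ, aₖ₊₁ = ⌊(a₀+mₖ₊₁)/dₖ₊₁⌋:
  k=1: m=8, d=13, a=1
  k=2: m=5, d=4, a=3
  k=3: m=7, d=7, a=2
  k=4: m=7, d=4, a=3
  k=5: m=5, d=13, a=1
  k=6: m=8, d=1, a=16
d=1 and a=2a₀=16 at k=6, so the next step gives (m, d) = (8, 13) again — its k=1 value — and the period has length 6.

[8; 1, 3, 2, 3, 1, 16]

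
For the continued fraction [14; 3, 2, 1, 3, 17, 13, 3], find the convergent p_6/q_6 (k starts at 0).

Using pₖ = aₖpₖ₋₁ + pₖ₋₂, qₖ = aₖqₖ₋₁ + qₖ₋₂ (with p₋₁=1, p₋₂=0, q₋₁=0, q₋₂=1):
  k=0: a=14, p=14, q=1
  k=1: a=3, p=43, q=3
  k=2: a=2, p=100, q=7
  k=3: a=1, p=143, q=10
  k=4: a=3, p=529, q=37
  k=5: a=17, p=9136, q=639
  k=6: a=13, p=119297, q=8344

119297/8344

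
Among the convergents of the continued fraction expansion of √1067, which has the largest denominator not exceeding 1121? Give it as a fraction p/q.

19207/588

√1067 = [32; 1, 1, 1, 64, …] (period length 4).
Convergents:
  p_0/q_0 = 32/1
  p_1/q_1 = 33/1
  p_2/q_2 = 65/2
  p_3/q_3 = 98/3
  p_4/q_4 = 6337/194
  p_5/q_5 = 6435/197
  p_6/q_6 = 12772/391
  p_7/q_7 = 19207/588
  p_8/q_8 = 1242020/38023
q_7 = 588 ≤ 1121 < 38023 = q_8, so the answer is 19207/588.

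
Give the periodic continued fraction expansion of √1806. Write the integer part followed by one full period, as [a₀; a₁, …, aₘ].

a₀ = ⌊√1806⌋ = 42.
With m₀=0, d₀=1 and mₖ₊₁ = dₖaₖ − mₖ, dₖ₊₁ = (n − mₖ₊₁²)/dₖ, aₖ₊₁ = ⌊(a₀+mₖ₊₁)/dₖ₊₁⌋:
  k=1: m=42, d=42, a=2
  k=2: m=42, d=1, a=84
d=1 and a=2a₀=84 at k=2, so the next step gives (m, d) = (42, 42) again — its k=1 value — and the period has length 2.

[42; 2, 84]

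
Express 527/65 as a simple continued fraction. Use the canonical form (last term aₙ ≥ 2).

527 = 8*65 + 7
65 = 9*7 + 2
7 = 3*2 + 1
2 = 2*1 + 0  (stop)
So 527/65 = [8; 9, 3, 2].

[8; 9, 3, 2]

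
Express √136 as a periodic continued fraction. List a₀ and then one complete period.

a₀ = ⌊√136⌋ = 11.
With m₀=0, d₀=1 and mₖ₊₁ = dₖaₖ − mₖ, dₖ₊₁ = (n − mₖ₊₁²)/dₖ, aₖ₊₁ = ⌊(a₀+mₖ₊₁)/dₖ₊₁⌋:
  k=1: m=11, d=15, a=1
  k=2: m=4, d=8, a=1
  k=3: m=4, d=15, a=1
  k=4: m=11, d=1, a=22
d=1 and a=2a₀=22 at k=4, so the next step gives (m, d) = (11, 15) again — its k=1 value — and the period has length 4.

[11; 1, 1, 1, 22]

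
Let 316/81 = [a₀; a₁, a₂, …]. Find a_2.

9

316 = 3·81 + 73   →  a_0 = 3
81 = 1·73 + 8   →  a_1 = 1
73 = 9·8 + 1   →  a_2 = 9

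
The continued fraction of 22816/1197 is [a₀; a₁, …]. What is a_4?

22816 = 19·1197 + 73   →  a_0 = 19
1197 = 16·73 + 29   →  a_1 = 16
73 = 2·29 + 15   →  a_2 = 2
29 = 1·15 + 14   →  a_3 = 1
15 = 1·14 + 1   →  a_4 = 1

1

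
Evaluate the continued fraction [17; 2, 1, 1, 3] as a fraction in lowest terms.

Using pₖ = aₖpₖ₋₁ + pₖ₋₂ and qₖ = aₖqₖ₋₁ + qₖ₋₂:
  k=0: a=17, p=17, q=1
  k=1: a=2, p=35, q=2
  k=2: a=1, p=52, q=3
  k=3: a=1, p=87, q=5
  k=4: a=3, p=313, q=18

313/18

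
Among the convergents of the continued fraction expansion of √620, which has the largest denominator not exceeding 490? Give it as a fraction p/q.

√620 = [24; 1, 8, 1, 48, …] (period length 4).
Convergents:
  p_0/q_0 = 24/1
  p_1/q_1 = 25/1
  p_2/q_2 = 224/9
  p_3/q_3 = 249/10
  p_4/q_4 = 12176/489
  p_5/q_5 = 12425/499
q_4 = 489 ≤ 490 < 499 = q_5, so the answer is 12176/489.

12176/489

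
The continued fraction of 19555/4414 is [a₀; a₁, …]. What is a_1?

2

19555 = 4·4414 + 1899   →  a_0 = 4
4414 = 2·1899 + 616   →  a_1 = 2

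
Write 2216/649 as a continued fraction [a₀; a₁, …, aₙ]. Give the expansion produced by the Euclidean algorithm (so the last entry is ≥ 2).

[3; 2, 2, 2, 2, 1, 3, 4]

2216 = 3*649 + 269
649 = 2*269 + 111
269 = 2*111 + 47
111 = 2*47 + 17
47 = 2*17 + 13
17 = 1*13 + 4
13 = 3*4 + 1
4 = 4*1 + 0  (stop)
So 2216/649 = [3; 2, 2, 2, 2, 1, 3, 4].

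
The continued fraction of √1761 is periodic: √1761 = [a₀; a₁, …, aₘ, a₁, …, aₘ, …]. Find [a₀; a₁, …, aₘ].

[41; 1, 26, 1, 82]

a₀ = ⌊√1761⌋ = 41.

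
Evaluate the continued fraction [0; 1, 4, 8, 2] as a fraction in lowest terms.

Fold from the inside: start with 2/1.
  8 + 1/2 = 17/2
  4 + 2/17 = 70/17
  1 + 17/70 = 87/70
  0 + 70/87 = 70/87

70/87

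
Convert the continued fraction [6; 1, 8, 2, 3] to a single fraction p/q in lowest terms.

455/66

Fold from the inside: start with 3/1.
  2 + 1/3 = 7/3
  8 + 3/7 = 59/7
  1 + 7/59 = 66/59
  6 + 59/66 = 455/66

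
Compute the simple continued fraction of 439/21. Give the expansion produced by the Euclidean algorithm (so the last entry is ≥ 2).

439 = 20×21 + 19
21 = 1×19 + 2
19 = 9×2 + 1
2 = 2×1 + 0  (stop)
So 439/21 = [20; 1, 9, 2].

[20; 1, 9, 2]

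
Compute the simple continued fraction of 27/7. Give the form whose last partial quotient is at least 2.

[3; 1, 6]

27 = 3×7 + 6
7 = 1×6 + 1
6 = 6×1 + 0  (stop)
So 27/7 = [3; 1, 6].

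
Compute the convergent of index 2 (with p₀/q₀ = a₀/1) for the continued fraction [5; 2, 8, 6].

Using pₖ = aₖpₖ₋₁ + pₖ₋₂, qₖ = aₖqₖ₋₁ + qₖ₋₂ (with p₋₁=1, p₋₂=0, q₋₁=0, q₋₂=1):
  k=0: a=5, p=5, q=1
  k=1: a=2, p=11, q=2
  k=2: a=8, p=93, q=17

93/17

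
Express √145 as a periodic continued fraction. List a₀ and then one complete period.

[12; 24]

a₀ = ⌊√145⌋ = 12.
With m₀=0, d₀=1 and mₖ₊₁ = dₖaₖ − mₖ, dₖ₊₁ = (n − mₖ₊₁²)/dₖ, aₖ₊₁ = ⌊(a₀+mₖ₊₁)/dₖ₊₁⌋:
  k=1: m=12, d=1, a=24
d=1 and a=2a₀=24 at k=1, so the next step gives (m, d) = (12, 1) again — its k=1 value — and the period has length 1.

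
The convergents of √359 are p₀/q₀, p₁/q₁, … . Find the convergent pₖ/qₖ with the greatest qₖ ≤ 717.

√359 = [18; 1, 17, 1, 36, …] (period length 4).
Convergents:
  p_0/q_0 = 18/1
  p_1/q_1 = 19/1
  p_2/q_2 = 341/18
  p_3/q_3 = 360/19
  p_4/q_4 = 13301/702
  p_5/q_5 = 13661/721
q_4 = 702 ≤ 717 < 721 = q_5, so the answer is 13301/702.

13301/702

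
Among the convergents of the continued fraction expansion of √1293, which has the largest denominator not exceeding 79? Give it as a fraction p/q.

√1293 = [35; 1, 22, 1, 70, …] (period length 4).
Convergents:
  p_0/q_0 = 35/1
  p_1/q_1 = 36/1
  p_2/q_2 = 827/23
  p_3/q_3 = 863/24
  p_4/q_4 = 61237/1703
q_3 = 24 ≤ 79 < 1703 = q_4, so the answer is 863/24.

863/24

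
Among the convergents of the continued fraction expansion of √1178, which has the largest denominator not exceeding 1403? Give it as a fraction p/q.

√1178 = [34; 3, 9, 2, 9, 3, 68, …] (period length 6).
Convergents:
  p_0/q_0 = 34/1
  p_1/q_1 = 103/3
  p_2/q_2 = 961/28
  p_3/q_3 = 2025/59
  p_4/q_4 = 19186/559
  p_5/q_5 = 59583/1736
q_4 = 559 ≤ 1403 < 1736 = q_5, so the answer is 19186/559.

19186/559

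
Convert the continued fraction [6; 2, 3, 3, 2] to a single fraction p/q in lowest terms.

Fold from the inside: start with 2/1.
  3 + 1/2 = 7/2
  3 + 2/7 = 23/7
  2 + 7/23 = 53/23
  6 + 23/53 = 341/53

341/53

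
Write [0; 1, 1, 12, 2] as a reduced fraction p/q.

Fold from the inside: start with 2/1.
  12 + 1/2 = 25/2
  1 + 2/25 = 27/25
  1 + 25/27 = 52/27
  0 + 27/52 = 27/52

27/52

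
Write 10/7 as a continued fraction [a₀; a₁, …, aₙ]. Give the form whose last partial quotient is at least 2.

10 = 1×7 + 3
7 = 2×3 + 1
3 = 3×1 + 0  (stop)
So 10/7 = [1; 2, 3].

[1; 2, 3]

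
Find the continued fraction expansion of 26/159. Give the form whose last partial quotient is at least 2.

26 = 0·159 + 26
159 = 6·26 + 3
26 = 8·3 + 2
3 = 1·2 + 1
2 = 2·1 + 0  (stop)
So 26/159 = [0; 6, 8, 1, 2].

[0; 6, 8, 1, 2]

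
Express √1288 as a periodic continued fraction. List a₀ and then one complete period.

[35; 1, 7, 1, 70]

a₀ = ⌊√1288⌋ = 35.
With m₀=0, d₀=1 and mₖ₊₁ = dₖaₖ − mₖ, dₖ₊₁ = (n − mₖ₊₁²)/dₖ, aₖ₊₁ = ⌊(a₀+mₖ₊₁)/dₖ₊₁⌋:
  k=1: m=35, d=63, a=1
  k=2: m=28, d=8, a=7
  k=3: m=28, d=63, a=1
  k=4: m=35, d=1, a=70
d=1 and a=2a₀=70 at k=4, so the next step gives (m, d) = (35, 63) again — its k=1 value — and the period has length 4.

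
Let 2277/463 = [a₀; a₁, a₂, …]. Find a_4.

2

2277 = 4·463 + 425   →  a_0 = 4
463 = 1·425 + 38   →  a_1 = 1
425 = 11·38 + 7   →  a_2 = 11
38 = 5·7 + 3   →  a_3 = 5
7 = 2·3 + 1   →  a_4 = 2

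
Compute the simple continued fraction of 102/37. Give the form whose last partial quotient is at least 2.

102 = 2*37 + 28
37 = 1*28 + 9
28 = 3*9 + 1
9 = 9*1 + 0  (stop)
So 102/37 = [2; 1, 3, 9].

[2; 1, 3, 9]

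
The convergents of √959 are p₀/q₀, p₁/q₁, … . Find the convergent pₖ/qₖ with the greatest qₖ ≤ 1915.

√959 = [30; 1, 29, 1, 60, …] (period length 4).
Convergents:
  p_0/q_0 = 30/1
  p_1/q_1 = 31/1
  p_2/q_2 = 929/30
  p_3/q_3 = 960/31
  p_4/q_4 = 58529/1890
  p_5/q_5 = 59489/1921
q_4 = 1890 ≤ 1915 < 1921 = q_5, so the answer is 58529/1890.

58529/1890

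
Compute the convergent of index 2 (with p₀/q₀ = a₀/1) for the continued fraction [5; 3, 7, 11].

Using pₖ = aₖpₖ₋₁ + pₖ₋₂, qₖ = aₖqₖ₋₁ + qₖ₋₂ (with p₋₁=1, p₋₂=0, q₋₁=0, q₋₂=1):
  k=0: a=5, p=5, q=1
  k=1: a=3, p=16, q=3
  k=2: a=7, p=117, q=22

117/22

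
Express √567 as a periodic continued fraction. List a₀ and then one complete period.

a₀ = ⌊√567⌋ = 23.
With m₀=0, d₀=1 and mₖ₊₁ = dₖaₖ − mₖ, dₖ₊₁ = (n − mₖ₊₁²)/dₖ, aₖ₊₁ = ⌊(a₀+mₖ₊₁)/dₖ₊₁⌋:
  k=1: m=23, d=38, a=1
  k=2: m=15, d=9, a=4
  k=3: m=21, d=14, a=3
  k=4: m=21, d=9, a=4
  k=5: m=15, d=38, a=1
  k=6: m=23, d=1, a=46
d=1 and a=2a₀=46 at k=6, so the next step gives (m, d) = (23, 38) again — its k=1 value — and the period has length 6.

[23; 1, 4, 3, 4, 1, 46]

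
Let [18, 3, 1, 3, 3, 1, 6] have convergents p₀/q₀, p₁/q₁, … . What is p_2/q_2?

73/4

Using pₖ = aₖpₖ₋₁ + pₖ₋₂, qₖ = aₖqₖ₋₁ + qₖ₋₂ (with p₋₁=1, p₋₂=0, q₋₁=0, q₋₂=1):
  k=0: a=18, p=18, q=1
  k=1: a=3, p=55, q=3
  k=2: a=1, p=73, q=4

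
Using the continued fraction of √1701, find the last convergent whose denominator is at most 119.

1526/37

√1701 = [41; 4, 8, 1, 10, 1, 8, 4, 82, …] (period length 8).
Convergents:
  p_0/q_0 = 41/1
  p_1/q_1 = 165/4
  p_2/q_2 = 1361/33
  p_3/q_3 = 1526/37
  p_4/q_4 = 16621/403
q_3 = 37 ≤ 119 < 403 = q_4, so the answer is 1526/37.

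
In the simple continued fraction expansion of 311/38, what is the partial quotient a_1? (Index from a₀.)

311 = 8·38 + 7   →  a_0 = 8
38 = 5·7 + 3   →  a_1 = 5

5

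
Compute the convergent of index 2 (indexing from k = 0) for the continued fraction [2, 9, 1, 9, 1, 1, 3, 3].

21/10

Using pₖ = aₖpₖ₋₁ + pₖ₋₂, qₖ = aₖqₖ₋₁ + qₖ₋₂ (with p₋₁=1, p₋₂=0, q₋₁=0, q₋₂=1):
  k=0: a=2, p=2, q=1
  k=1: a=9, p=19, q=9
  k=2: a=1, p=21, q=10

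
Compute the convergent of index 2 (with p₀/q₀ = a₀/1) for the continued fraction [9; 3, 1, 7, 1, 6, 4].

37/4

Using pₖ = aₖpₖ₋₁ + pₖ₋₂, qₖ = aₖqₖ₋₁ + qₖ₋₂ (with p₋₁=1, p₋₂=0, q₋₁=0, q₋₂=1):
  k=0: a=9, p=9, q=1
  k=1: a=3, p=28, q=3
  k=2: a=1, p=37, q=4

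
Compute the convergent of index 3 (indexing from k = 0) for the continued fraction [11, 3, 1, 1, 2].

Using pₖ = aₖpₖ₋₁ + pₖ₋₂, qₖ = aₖqₖ₋₁ + qₖ₋₂ (with p₋₁=1, p₋₂=0, q₋₁=0, q₋₂=1):
  k=0: a=11, p=11, q=1
  k=1: a=3, p=34, q=3
  k=2: a=1, p=45, q=4
  k=3: a=1, p=79, q=7

79/7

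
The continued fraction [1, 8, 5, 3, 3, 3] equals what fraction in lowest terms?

Fold from the inside: start with 3/1.
  3 + 1/3 = 10/3
  3 + 3/10 = 33/10
  5 + 10/33 = 175/33
  8 + 33/175 = 1433/175
  1 + 175/1433 = 1608/1433

1608/1433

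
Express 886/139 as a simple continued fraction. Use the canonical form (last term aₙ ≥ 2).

[6; 2, 1, 2, 17]

886 = 6×139 + 52
139 = 2×52 + 35
52 = 1×35 + 17
35 = 2×17 + 1
17 = 17×1 + 0  (stop)
So 886/139 = [6; 2, 1, 2, 17].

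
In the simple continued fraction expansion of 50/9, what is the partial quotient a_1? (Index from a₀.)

50 = 5·9 + 5   →  a_0 = 5
9 = 1·5 + 4   →  a_1 = 1

1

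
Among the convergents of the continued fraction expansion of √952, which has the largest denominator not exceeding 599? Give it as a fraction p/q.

√952 = [30; 1, 5, 1, 6, 1, 5, 1, 60, …] (period length 8).
Convergents:
  p_0/q_0 = 30/1
  p_1/q_1 = 31/1
  p_2/q_2 = 185/6
  p_3/q_3 = 216/7
  p_4/q_4 = 1481/48
  p_5/q_5 = 1697/55
  p_6/q_6 = 9966/323
  p_7/q_7 = 11663/378
  p_8/q_8 = 709746/23003
q_7 = 378 ≤ 599 < 23003 = q_8, so the answer is 11663/378.

11663/378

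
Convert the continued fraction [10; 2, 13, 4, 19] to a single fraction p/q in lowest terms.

Fold from the inside: start with 19/1.
  4 + 1/19 = 77/19
  13 + 19/77 = 1020/77
  2 + 77/1020 = 2117/1020
  10 + 1020/2117 = 22190/2117

22190/2117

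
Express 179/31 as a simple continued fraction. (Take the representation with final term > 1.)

179 = 5·31 + 24
31 = 1·24 + 7
24 = 3·7 + 3
7 = 2·3 + 1
3 = 3·1 + 0  (stop)
So 179/31 = [5; 1, 3, 2, 3].

[5; 1, 3, 2, 3]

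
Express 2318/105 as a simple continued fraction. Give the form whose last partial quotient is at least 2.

2318 = 22*105 + 8
105 = 13*8 + 1
8 = 8*1 + 0  (stop)
So 2318/105 = [22; 13, 8].

[22; 13, 8]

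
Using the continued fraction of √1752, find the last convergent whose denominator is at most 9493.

√1752 = [41; 1, 5, 1, 82, …] (period length 4).
Convergents:
  p_0/q_0 = 41/1
  p_1/q_1 = 42/1
  p_2/q_2 = 251/6
  p_3/q_3 = 293/7
  p_4/q_4 = 24277/580
  p_5/q_5 = 24570/587
  p_6/q_6 = 147127/3515
  p_7/q_7 = 171697/4102
  p_8/q_8 = 14226281/339879
q_7 = 4102 ≤ 9493 < 339879 = q_8, so the answer is 171697/4102.

171697/4102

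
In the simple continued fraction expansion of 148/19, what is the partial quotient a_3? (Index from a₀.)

1

148 = 7·19 + 15   →  a_0 = 7
19 = 1·15 + 4   →  a_1 = 1
15 = 3·4 + 3   →  a_2 = 3
4 = 1·3 + 1   →  a_3 = 1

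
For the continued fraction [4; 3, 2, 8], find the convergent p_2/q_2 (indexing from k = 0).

Using pₖ = aₖpₖ₋₁ + pₖ₋₂, qₖ = aₖqₖ₋₁ + qₖ₋₂ (with p₋₁=1, p₋₂=0, q₋₁=0, q₋₂=1):
  k=0: a=4, p=4, q=1
  k=1: a=3, p=13, q=3
  k=2: a=2, p=30, q=7

30/7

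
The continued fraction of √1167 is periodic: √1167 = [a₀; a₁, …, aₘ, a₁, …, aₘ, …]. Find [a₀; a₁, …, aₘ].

a₀ = ⌊√1167⌋ = 34.
With m₀=0, d₀=1 and mₖ₊₁ = dₖaₖ − mₖ, dₖ₊₁ = (n − mₖ₊₁²)/dₖ, aₖ₊₁ = ⌊(a₀+mₖ₊₁)/dₖ₊₁⌋:
  k=1: m=34, d=11, a=6
  k=2: m=32, d=13, a=5
  k=3: m=33, d=6, a=11
  k=4: m=33, d=13, a=5
  k=5: m=32, d=11, a=6
  k=6: m=34, d=1, a=68
d=1 and a=2a₀=68 at k=6, so the next step gives (m, d) = (34, 11) again — its k=1 value — and the period has length 6.

[34; 6, 5, 11, 5, 6, 68]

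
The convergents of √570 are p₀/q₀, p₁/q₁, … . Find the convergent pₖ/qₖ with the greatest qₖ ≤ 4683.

72961/3056

√570 = [23; 1, 6, 1, 46, …] (period length 4).
Convergents:
  p_0/q_0 = 23/1
  p_1/q_1 = 24/1
  p_2/q_2 = 167/7
  p_3/q_3 = 191/8
  p_4/q_4 = 8953/375
  p_5/q_5 = 9144/383
  p_6/q_6 = 63817/2673
  p_7/q_7 = 72961/3056
  p_8/q_8 = 3420023/143249
q_7 = 3056 ≤ 4683 < 143249 = q_8, so the answer is 72961/3056.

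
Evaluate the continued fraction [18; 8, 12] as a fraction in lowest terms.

Fold from the inside: start with 12/1.
  8 + 1/12 = 97/12
  18 + 12/97 = 1758/97

1758/97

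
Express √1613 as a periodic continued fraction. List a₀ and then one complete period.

[40; 6, 6, 80]

a₀ = ⌊√1613⌋ = 40.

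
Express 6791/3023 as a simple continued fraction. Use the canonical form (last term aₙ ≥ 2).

6791 = 2*3023 + 745
3023 = 4*745 + 43
745 = 17*43 + 14
43 = 3*14 + 1
14 = 14*1 + 0  (stop)
So 6791/3023 = [2; 4, 17, 3, 14].

[2; 4, 17, 3, 14]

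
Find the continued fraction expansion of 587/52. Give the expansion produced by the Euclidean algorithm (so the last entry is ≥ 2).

[11; 3, 2, 7]

587 = 11·52 + 15
52 = 3·15 + 7
15 = 2·7 + 1
7 = 7·1 + 0  (stop)
So 587/52 = [11; 3, 2, 7].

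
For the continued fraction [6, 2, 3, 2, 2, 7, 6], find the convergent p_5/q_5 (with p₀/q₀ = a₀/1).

Using pₖ = aₖpₖ₋₁ + pₖ₋₂, qₖ = aₖqₖ₋₁ + qₖ₋₂ (with p₋₁=1, p₋₂=0, q₋₁=0, q₋₂=1):
  k=0: a=6, p=6, q=1
  k=1: a=2, p=13, q=2
  k=2: a=3, p=45, q=7
  k=3: a=2, p=103, q=16
  k=4: a=2, p=251, q=39
  k=5: a=7, p=1860, q=289

1860/289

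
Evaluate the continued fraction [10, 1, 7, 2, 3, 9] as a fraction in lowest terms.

5963/548

Fold from the inside: start with 9/1.
  3 + 1/9 = 28/9
  2 + 9/28 = 65/28
  7 + 28/65 = 483/65
  1 + 65/483 = 548/483
  10 + 483/548 = 5963/548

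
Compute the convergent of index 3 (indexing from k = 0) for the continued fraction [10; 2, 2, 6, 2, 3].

333/32

Using pₖ = aₖpₖ₋₁ + pₖ₋₂, qₖ = aₖqₖ₋₁ + qₖ₋₂ (with p₋₁=1, p₋₂=0, q₋₁=0, q₋₂=1):
  k=0: a=10, p=10, q=1
  k=1: a=2, p=21, q=2
  k=2: a=2, p=52, q=5
  k=3: a=6, p=333, q=32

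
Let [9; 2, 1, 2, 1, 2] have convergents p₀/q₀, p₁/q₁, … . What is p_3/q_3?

Using pₖ = aₖpₖ₋₁ + pₖ₋₂, qₖ = aₖqₖ₋₁ + qₖ₋₂ (with p₋₁=1, p₋₂=0, q₋₁=0, q₋₂=1):
  k=0: a=9, p=9, q=1
  k=1: a=2, p=19, q=2
  k=2: a=1, p=28, q=3
  k=3: a=2, p=75, q=8

75/8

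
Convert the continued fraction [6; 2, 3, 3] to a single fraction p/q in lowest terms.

Using pₖ = aₖpₖ₋₁ + pₖ₋₂ and qₖ = aₖqₖ₋₁ + qₖ₋₂:
  k=0: a=6, p=6, q=1
  k=1: a=2, p=13, q=2
  k=2: a=3, p=45, q=7
  k=3: a=3, p=148, q=23

148/23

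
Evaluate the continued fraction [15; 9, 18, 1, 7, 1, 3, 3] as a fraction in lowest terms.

Fold from the inside: start with 3/1.
  3 + 1/3 = 10/3
  1 + 3/10 = 13/10
  7 + 10/13 = 101/13
  1 + 13/101 = 114/101
  18 + 101/114 = 2153/114
  9 + 114/2153 = 19491/2153
  15 + 2153/19491 = 294518/19491

294518/19491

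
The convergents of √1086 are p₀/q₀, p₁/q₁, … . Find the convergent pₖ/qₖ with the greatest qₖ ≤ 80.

725/22

√1086 = [32; 1, 20, 1, 64, …] (period length 4).
Convergents:
  p_0/q_0 = 32/1
  p_1/q_1 = 33/1
  p_2/q_2 = 692/21
  p_3/q_3 = 725/22
  p_4/q_4 = 47092/1429
q_3 = 22 ≤ 80 < 1429 = q_4, so the answer is 725/22.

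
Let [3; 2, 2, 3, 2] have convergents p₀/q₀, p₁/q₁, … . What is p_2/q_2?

17/5

Using pₖ = aₖpₖ₋₁ + pₖ₋₂, qₖ = aₖqₖ₋₁ + qₖ₋₂ (with p₋₁=1, p₋₂=0, q₋₁=0, q₋₂=1):
  k=0: a=3, p=3, q=1
  k=1: a=2, p=7, q=2
  k=2: a=2, p=17, q=5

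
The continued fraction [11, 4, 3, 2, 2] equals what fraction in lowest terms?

820/73

Fold from the inside: start with 2/1.
  2 + 1/2 = 5/2
  3 + 2/5 = 17/5
  4 + 5/17 = 73/17
  11 + 17/73 = 820/73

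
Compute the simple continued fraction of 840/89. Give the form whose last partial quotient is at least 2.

[9; 2, 3, 1, 1, 5]

840 = 9×89 + 39
89 = 2×39 + 11
39 = 3×11 + 6
11 = 1×6 + 5
6 = 1×5 + 1
5 = 5×1 + 0  (stop)
So 840/89 = [9; 2, 3, 1, 1, 5].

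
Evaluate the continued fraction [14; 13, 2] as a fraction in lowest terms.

Fold from the inside: start with 2/1.
  13 + 1/2 = 27/2
  14 + 2/27 = 380/27

380/27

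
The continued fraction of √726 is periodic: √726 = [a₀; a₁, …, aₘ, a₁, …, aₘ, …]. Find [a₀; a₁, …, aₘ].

a₀ = ⌊√726⌋ = 26.
With m₀=0, d₀=1 and mₖ₊₁ = dₖaₖ − mₖ, dₖ₊₁ = (n − mₖ₊₁²)/dₖ, aₖ₊₁ = ⌊(a₀+mₖ₊₁)/dₖ₊₁⌋:
  k=1: m=26, d=50, a=1
  k=2: m=24, d=3, a=16
  k=3: m=24, d=50, a=1
  k=4: m=26, d=1, a=52
d=1 and a=2a₀=52 at k=4, so the next step gives (m, d) = (26, 50) again — its k=1 value — and the period has length 4.

[26; 1, 16, 1, 52]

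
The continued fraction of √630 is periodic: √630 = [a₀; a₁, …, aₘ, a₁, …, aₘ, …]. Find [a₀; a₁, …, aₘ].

[25; 10, 50]

a₀ = ⌊√630⌋ = 25.
With m₀=0, d₀=1 and mₖ₊₁ = dₖaₖ − mₖ, dₖ₊₁ = (n − mₖ₊₁²)/dₖ, aₖ₊₁ = ⌊(a₀+mₖ₊₁)/dₖ₊₁⌋:
  k=1: m=25, d=5, a=10
  k=2: m=25, d=1, a=50
d=1 and a=2a₀=50 at k=2, so the next step gives (m, d) = (25, 5) again — its k=1 value — and the period has length 2.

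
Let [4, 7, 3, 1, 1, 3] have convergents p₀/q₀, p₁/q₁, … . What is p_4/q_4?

211/51

Using pₖ = aₖpₖ₋₁ + pₖ₋₂, qₖ = aₖqₖ₋₁ + qₖ₋₂ (with p₋₁=1, p₋₂=0, q₋₁=0, q₋₂=1):
  k=0: a=4, p=4, q=1
  k=1: a=7, p=29, q=7
  k=2: a=3, p=91, q=22
  k=3: a=1, p=120, q=29
  k=4: a=1, p=211, q=51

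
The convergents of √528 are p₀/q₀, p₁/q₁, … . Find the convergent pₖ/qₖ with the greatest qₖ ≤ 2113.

47542/2069

√528 = [22; 1, 44, …] (period length 2).
Convergents:
  p_0/q_0 = 22/1
  p_1/q_1 = 23/1
  p_2/q_2 = 1034/45
  p_3/q_3 = 1057/46
  p_4/q_4 = 47542/2069
  p_5/q_5 = 48599/2115
q_4 = 2069 ≤ 2113 < 2115 = q_5, so the answer is 47542/2069.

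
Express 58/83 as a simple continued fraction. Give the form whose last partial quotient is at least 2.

58 = 0·83 + 58
83 = 1·58 + 25
58 = 2·25 + 8
25 = 3·8 + 1
8 = 8·1 + 0  (stop)
So 58/83 = [0; 1, 2, 3, 8].

[0; 1, 2, 3, 8]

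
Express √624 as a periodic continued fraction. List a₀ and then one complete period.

[24; 1, 48]

a₀ = ⌊√624⌋ = 24.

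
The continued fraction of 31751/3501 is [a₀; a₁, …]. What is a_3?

31751 = 9·3501 + 242   →  a_0 = 9
3501 = 14·242 + 113   →  a_1 = 14
242 = 2·113 + 16   →  a_2 = 2
113 = 7·16 + 1   →  a_3 = 7

7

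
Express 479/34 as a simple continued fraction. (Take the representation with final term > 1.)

[14; 11, 3]

479 = 14·34 + 3
34 = 11·3 + 1
3 = 3·1 + 0  (stop)
So 479/34 = [14; 11, 3].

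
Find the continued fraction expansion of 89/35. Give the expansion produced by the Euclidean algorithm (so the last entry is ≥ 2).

[2; 1, 1, 5, 3]

89 = 2*35 + 19
35 = 1*19 + 16
19 = 1*16 + 3
16 = 5*3 + 1
3 = 3*1 + 0  (stop)
So 89/35 = [2; 1, 1, 5, 3].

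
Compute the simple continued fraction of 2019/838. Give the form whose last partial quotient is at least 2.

[2; 2, 2, 3, 1, 8, 1, 3]

2019 = 2*838 + 343
838 = 2*343 + 152
343 = 2*152 + 39
152 = 3*39 + 35
39 = 1*35 + 4
35 = 8*4 + 3
4 = 1*3 + 1
3 = 3*1 + 0  (stop)
So 2019/838 = [2; 2, 2, 3, 1, 8, 1, 3].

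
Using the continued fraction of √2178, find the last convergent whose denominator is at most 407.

13114/281

√2178 = [46; 1, 2, 46, 2, 1, 92, …] (period length 6).
Convergents:
  p_0/q_0 = 46/1
  p_1/q_1 = 47/1
  p_2/q_2 = 140/3
  p_3/q_3 = 6487/139
  p_4/q_4 = 13114/281
  p_5/q_5 = 19601/420
q_4 = 281 ≤ 407 < 420 = q_5, so the answer is 13114/281.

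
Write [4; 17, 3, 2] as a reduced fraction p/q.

491/121

Fold from the inside: start with 2/1.
  3 + 1/2 = 7/2
  17 + 2/7 = 121/7
  4 + 7/121 = 491/121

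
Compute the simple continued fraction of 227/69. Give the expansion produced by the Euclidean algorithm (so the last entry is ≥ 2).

227 = 3·69 + 20
69 = 3·20 + 9
20 = 2·9 + 2
9 = 4·2 + 1
2 = 2·1 + 0  (stop)
So 227/69 = [3; 3, 2, 4, 2].

[3; 3, 2, 4, 2]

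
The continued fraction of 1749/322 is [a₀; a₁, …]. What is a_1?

1749 = 5·322 + 139   →  a_0 = 5
322 = 2·139 + 44   →  a_1 = 2

2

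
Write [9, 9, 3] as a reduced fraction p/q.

Using pₖ = aₖpₖ₋₁ + pₖ₋₂ and qₖ = aₖqₖ₋₁ + qₖ₋₂:
  k=0: a=9, p=9, q=1
  k=1: a=9, p=82, q=9
  k=2: a=3, p=255, q=28

255/28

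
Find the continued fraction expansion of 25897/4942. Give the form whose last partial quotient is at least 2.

[5; 4, 6, 8, 2, 3, 3]

25897 = 5·4942 + 1187
4942 = 4·1187 + 194
1187 = 6·194 + 23
194 = 8·23 + 10
23 = 2·10 + 3
10 = 3·3 + 1
3 = 3·1 + 0  (stop)
So 25897/4942 = [5; 4, 6, 8, 2, 3, 3].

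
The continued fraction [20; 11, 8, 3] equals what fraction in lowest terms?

5585/278

Fold from the inside: start with 3/1.
  8 + 1/3 = 25/3
  11 + 3/25 = 278/25
  20 + 25/278 = 5585/278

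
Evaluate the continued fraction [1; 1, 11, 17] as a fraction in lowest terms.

393/205

Using pₖ = aₖpₖ₋₁ + pₖ₋₂ and qₖ = aₖqₖ₋₁ + qₖ₋₂:
  k=0: a=1, p=1, q=1
  k=1: a=1, p=2, q=1
  k=2: a=11, p=23, q=12
  k=3: a=17, p=393, q=205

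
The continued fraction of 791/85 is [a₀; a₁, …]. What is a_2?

791 = 9·85 + 26   →  a_0 = 9
85 = 3·26 + 7   →  a_1 = 3
26 = 3·7 + 5   →  a_2 = 3

3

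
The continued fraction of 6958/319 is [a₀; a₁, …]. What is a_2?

6958 = 21·319 + 259   →  a_0 = 21
319 = 1·259 + 60   →  a_1 = 1
259 = 4·60 + 19   →  a_2 = 4

4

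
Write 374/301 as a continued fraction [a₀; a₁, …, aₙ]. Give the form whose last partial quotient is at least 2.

[1; 4, 8, 9]

374 = 1×301 + 73
301 = 4×73 + 9
73 = 8×9 + 1
9 = 9×1 + 0  (stop)
So 374/301 = [1; 4, 8, 9].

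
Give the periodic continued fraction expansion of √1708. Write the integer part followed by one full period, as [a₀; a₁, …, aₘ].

a₀ = ⌊√1708⌋ = 41.

[41; 3, 20, 3, 82]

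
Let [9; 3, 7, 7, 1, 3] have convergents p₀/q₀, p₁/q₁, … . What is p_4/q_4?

1668/179

Using pₖ = aₖpₖ₋₁ + pₖ₋₂, qₖ = aₖqₖ₋₁ + qₖ₋₂ (with p₋₁=1, p₋₂=0, q₋₁=0, q₋₂=1):
  k=0: a=9, p=9, q=1
  k=1: a=3, p=28, q=3
  k=2: a=7, p=205, q=22
  k=3: a=7, p=1463, q=157
  k=4: a=1, p=1668, q=179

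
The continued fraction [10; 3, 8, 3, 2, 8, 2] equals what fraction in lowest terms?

Fold from the inside: start with 2/1.
  8 + 1/2 = 17/2
  2 + 2/17 = 36/17
  3 + 17/36 = 125/36
  8 + 36/125 = 1036/125
  3 + 125/1036 = 3233/1036
  10 + 1036/3233 = 33366/3233

33366/3233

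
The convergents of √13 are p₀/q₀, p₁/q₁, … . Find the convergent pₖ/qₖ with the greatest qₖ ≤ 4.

√13 = [3; 1, 1, 1, 1, 6, …] (period length 5).
Convergents:
  p_0/q_0 = 3/1
  p_1/q_1 = 4/1
  p_2/q_2 = 7/2
  p_3/q_3 = 11/3
  p_4/q_4 = 18/5
q_3 = 3 ≤ 4 < 5 = q_4, so the answer is 11/3.

11/3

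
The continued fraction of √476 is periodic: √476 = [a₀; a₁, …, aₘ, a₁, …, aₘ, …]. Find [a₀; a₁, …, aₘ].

a₀ = ⌊√476⌋ = 21.
With m₀=0, d₀=1 and mₖ₊₁ = dₖaₖ − mₖ, dₖ₊₁ = (n − mₖ₊₁²)/dₖ, aₖ₊₁ = ⌊(a₀+mₖ₊₁)/dₖ₊₁⌋:
  k=1: m=21, d=35, a=1
  k=2: m=14, d=8, a=4
  k=3: m=18, d=19, a=2
  k=4: m=20, d=4, a=10
  k=5: m=20, d=19, a=2
  k=6: m=18, d=8, a=4
  k=7: m=14, d=35, a=1
  k=8: m=21, d=1, a=42
d=1 and a=2a₀=42 at k=8, so the next step gives (m, d) = (21, 35) again — its k=1 value — and the period has length 8.

[21; 1, 4, 2, 10, 2, 4, 1, 42]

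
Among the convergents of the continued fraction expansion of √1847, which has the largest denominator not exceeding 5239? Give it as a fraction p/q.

√1847 = [42; 1, 41, 1, 84, …] (period length 4).
Convergents:
  p_0/q_0 = 42/1
  p_1/q_1 = 43/1
  p_2/q_2 = 1805/42
  p_3/q_3 = 1848/43
  p_4/q_4 = 157037/3654
  p_5/q_5 = 158885/3697
  p_6/q_6 = 6671322/155231
q_5 = 3697 ≤ 5239 < 155231 = q_6, so the answer is 158885/3697.

158885/3697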